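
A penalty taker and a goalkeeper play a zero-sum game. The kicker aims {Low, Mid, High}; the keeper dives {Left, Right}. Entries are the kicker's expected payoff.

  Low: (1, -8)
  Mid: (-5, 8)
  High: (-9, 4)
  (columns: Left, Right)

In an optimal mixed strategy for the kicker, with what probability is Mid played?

Row minima: Low → -8, Mid → -5, High → -9; maximin = -5.
Column maxima: Left → 1, Right → 8; minimax = 1.
-5 ≠ 1, so there is no saddle point; optimal play is mixed.
High is strictly dominated by Mid, so the kicker never plays it.
On the remaining 2×2 (Low, Mid vs Left, Right):
Let the kicker play Low with probability p. Expected payoff against Left: 1p + (-5)(1−p) = 6p − 5; against Right: (-8)p + 8(1−p) = −16p + 8.
Setting these equal: 6p − 5 = −16p + 8 ⇒ 22p = 13 ⇒ p = 13/22, and the value is (6)·(13/22) − 5 = -16/11.
For the keeper: with q = P(Left), equating Low's and Mid's payoffs gives 9q − 8 = −13q + 8 ⇒ q = 8/11.

9/22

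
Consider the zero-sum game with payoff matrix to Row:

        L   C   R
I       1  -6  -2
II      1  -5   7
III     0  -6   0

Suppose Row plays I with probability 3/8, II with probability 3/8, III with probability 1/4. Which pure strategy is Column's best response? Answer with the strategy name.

If Column plays L, Row's expected payoff is (3/8)·1 + (3/8)·1 + (1/4)·0 = 3/4.
If Column plays C, Row's expected payoff is (3/8)·(-6) + (3/8)·(-5) + (1/4)·(-6) = -45/8.
If Column plays R, Row's expected payoff is (3/8)·(-2) + (3/8)·7 + (1/4)·0 = 15/8.
Column minimizes Row's payoff; the smallest is -45/8, so the best response is C.

C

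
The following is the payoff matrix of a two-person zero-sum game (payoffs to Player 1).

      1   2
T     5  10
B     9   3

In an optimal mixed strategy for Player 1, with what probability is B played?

5/11

Row minima: T → 5, B → 3; maximin = 5.
Column maxima: 1 → 9, 2 → 10; minimax = 9.
5 ≠ 9, so there is no saddle point; optimal play is mixed.
Let Player 1 play T with probability p. Expected payoff against 1: 5p + 9(1−p) = −4p + 9; against 2: 10p + 3(1−p) = 7p + 3.
Setting these equal: −4p + 9 = 7p + 3 ⇒ −11p = -6 ⇒ p = 6/11, and the value is (-4)·(6/11) + 9 = 75/11.
For Player 2: with q = P(1), equating T's and B's payoffs gives −5q + 10 = 6q + 3 ⇒ q = 7/11.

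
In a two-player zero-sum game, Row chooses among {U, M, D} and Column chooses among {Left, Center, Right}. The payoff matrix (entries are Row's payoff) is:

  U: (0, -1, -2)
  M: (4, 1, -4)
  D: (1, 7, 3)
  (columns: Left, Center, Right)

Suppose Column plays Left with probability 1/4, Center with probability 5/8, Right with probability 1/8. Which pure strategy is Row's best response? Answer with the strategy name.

D

Expected payoff of U: (1/4)·0 + (5/8)·(-1) + (1/8)·(-2) = -7/8.
Expected payoff of M: (1/4)·4 + (5/8)·1 + (1/8)·(-4) = 9/8.
Expected payoff of D: (1/4)·1 + (5/8)·7 + (1/8)·3 = 5.
The largest is 5, so Row's best response is D.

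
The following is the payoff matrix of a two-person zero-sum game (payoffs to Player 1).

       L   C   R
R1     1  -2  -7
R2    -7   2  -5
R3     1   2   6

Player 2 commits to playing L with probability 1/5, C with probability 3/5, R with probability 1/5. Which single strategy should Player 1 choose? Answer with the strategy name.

Expected payoff of R1: (1/5)·1 + (3/5)·(-2) + (1/5)·(-7) = -12/5.
Expected payoff of R2: (1/5)·(-7) + (3/5)·2 + (1/5)·(-5) = -6/5.
Expected payoff of R3: (1/5)·1 + (3/5)·2 + (1/5)·6 = 13/5.
The largest is 13/5, so Player 1's best response is R3.

R3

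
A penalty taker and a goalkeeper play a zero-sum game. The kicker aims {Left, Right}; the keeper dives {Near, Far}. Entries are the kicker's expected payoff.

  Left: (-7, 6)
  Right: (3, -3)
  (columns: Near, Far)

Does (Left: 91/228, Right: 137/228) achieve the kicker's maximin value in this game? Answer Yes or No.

No

Against Near this mix gives (91/228)·(-7) + (137/228)·3 = -113/114.
Against Far this mix gives (91/228)·6 + (137/228)·(-3) = 45/76.
The keeper will play Near, holding the kicker to -113/114. Shifting weight toward the row that does better against Near would raise this floor (the equalizing mix achieves -3/19 against both Near and Far), so the proposed strategy is not optimal.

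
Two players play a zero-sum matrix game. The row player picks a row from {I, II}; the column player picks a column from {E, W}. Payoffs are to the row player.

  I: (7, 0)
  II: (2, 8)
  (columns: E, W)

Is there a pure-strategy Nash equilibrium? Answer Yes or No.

Row minima: I → 0, II → 2; maximin = 2.
Column maxima: E → 7, W → 8; minimax = 7.
2 ≠ 7, so no pure-strategy equilibrium exists.

No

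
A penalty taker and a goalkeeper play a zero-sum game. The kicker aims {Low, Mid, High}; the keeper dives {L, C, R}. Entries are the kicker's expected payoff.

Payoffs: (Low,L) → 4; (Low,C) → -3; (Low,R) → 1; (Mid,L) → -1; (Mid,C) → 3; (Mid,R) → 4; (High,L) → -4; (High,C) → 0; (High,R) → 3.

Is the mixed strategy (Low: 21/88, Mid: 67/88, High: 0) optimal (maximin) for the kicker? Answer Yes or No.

No

Against L this mix gives (21/88)·4 + (67/88)·(-1) = 17/88.
Against C this mix gives (21/88)·(-3) + (67/88)·3 = 69/44.
Against R this mix gives (21/88)·1 + (67/88)·4 = 289/88.
The keeper will play L, holding the kicker to 17/88. Shifting weight toward the row that does better against L would raise this floor (the equalizing mix achieves 9/11 against both L and C), so the proposed strategy is not optimal.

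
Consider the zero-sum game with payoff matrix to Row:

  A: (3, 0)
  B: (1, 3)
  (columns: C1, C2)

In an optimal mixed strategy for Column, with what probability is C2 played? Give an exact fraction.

2/5

Row minima: A → 0, B → 1; maximin = 1.
Column maxima: C1 → 3, C2 → 3; minimax = 3.
1 ≠ 3, so there is no saddle point; optimal play is mixed.
Let Row play A with probability p. Expected payoff against C1: 3p + 1(1−p) = 2p + 1; against C2: 0p + 3(1−p) = −3p + 3.
Setting these equal: 2p + 1 = −3p + 3 ⇒ 5p = 2 ⇒ p = 2/5, and the value is (2)·(2/5) + 1 = 9/5.
For Column: with q = P(C1), equating A's and B's payoffs gives 3q = −2q + 3 ⇒ q = 3/5.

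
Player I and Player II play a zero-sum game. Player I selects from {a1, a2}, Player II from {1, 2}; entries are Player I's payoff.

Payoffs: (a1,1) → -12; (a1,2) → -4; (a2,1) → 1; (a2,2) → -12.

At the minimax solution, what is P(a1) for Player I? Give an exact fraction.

Row minima: a1 → -12, a2 → -12; maximin = -12.
Column maxima: 1 → 1, 2 → -4; minimax = -4.
-12 ≠ -4, so there is no saddle point; optimal play is mixed.
Let Player I play a1 with probability p. Expected payoff against 1: (-12)p + 1(1−p) = −13p + 1; against 2: (-4)p + (-12)(1−p) = 8p − 12.
Setting these equal: −13p + 1 = 8p − 12 ⇒ −21p = -13 ⇒ p = 13/21, and the value is (-13)·(13/21) + 1 = -148/21.
For Player II: with q = P(1), equating a1's and a2's payoffs gives −8q − 4 = 13q − 12 ⇒ q = 8/21.

13/21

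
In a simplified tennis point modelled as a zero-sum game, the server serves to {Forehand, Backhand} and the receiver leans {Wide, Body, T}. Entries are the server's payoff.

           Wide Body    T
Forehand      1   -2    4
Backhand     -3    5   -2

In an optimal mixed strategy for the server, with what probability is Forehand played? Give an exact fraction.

8/11

Row minima: Forehand → -2, Backhand → -3; maximin = -2.
Column maxima: Wide → 1, Body → 5, T → 4; minimax = 1.
-2 ≠ 1, so there is no saddle point; optimal play is mixed.
T is strictly dominated by Wide (it gives the server strictly more in every row), so the receiver never plays it.
On the remaining 2×2 (Forehand, Backhand vs Wide, Body):
Let the server play Forehand with probability p. Expected payoff against Wide: 1p + (-3)(1−p) = 4p − 3; against Body: (-2)p + 5(1−p) = −7p + 5.
Setting these equal: 4p − 3 = −7p + 5 ⇒ 11p = 8 ⇒ p = 8/11, and the value is (4)·(8/11) − 3 = -1/11.
For the receiver: with q = P(Wide), equating Forehand's and Backhand's payoffs gives 3q − 2 = −8q + 5 ⇒ q = 7/11.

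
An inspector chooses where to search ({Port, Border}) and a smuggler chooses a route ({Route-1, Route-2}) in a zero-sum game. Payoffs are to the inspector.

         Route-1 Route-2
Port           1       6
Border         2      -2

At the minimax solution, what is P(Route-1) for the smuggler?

Row minima: Port → 1, Border → -2; maximin = 1.
Column maxima: Route-1 → 2, Route-2 → 6; minimax = 2.
1 ≠ 2, so there is no saddle point; optimal play is mixed.
Let the inspector play Port with probability p. Expected payoff against Route-1: 1p + 2(1−p) = −p + 2; against Route-2: 6p + (-2)(1−p) = 8p − 2.
Setting these equal: −p + 2 = 8p − 2 ⇒ −9p = -4 ⇒ p = 4/9, and the value is (-1)·(4/9) + 2 = 14/9.
For the smuggler: with q = P(Route-1), equating Port's and Border's payoffs gives −5q + 6 = 4q − 2 ⇒ q = 8/9.

8/9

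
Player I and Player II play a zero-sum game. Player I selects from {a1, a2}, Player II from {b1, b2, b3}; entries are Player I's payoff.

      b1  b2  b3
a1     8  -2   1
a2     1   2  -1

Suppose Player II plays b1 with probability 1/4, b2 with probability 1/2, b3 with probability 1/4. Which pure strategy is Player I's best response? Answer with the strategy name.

a1

Expected payoff of a1: (1/4)·8 + (1/2)·(-2) + (1/4)·1 = 5/4.
Expected payoff of a2: (1/4)·1 + (1/2)·2 + (1/4)·(-1) = 1.
The largest is 5/4, so Player I's best response is a1.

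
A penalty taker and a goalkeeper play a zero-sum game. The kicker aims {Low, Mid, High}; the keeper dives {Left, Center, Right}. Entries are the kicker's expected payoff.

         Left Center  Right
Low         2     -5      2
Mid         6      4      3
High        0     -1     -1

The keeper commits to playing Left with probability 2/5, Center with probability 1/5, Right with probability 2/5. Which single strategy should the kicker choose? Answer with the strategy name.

Mid

Expected payoff of Low: (2/5)·2 + (1/5)·(-5) + (2/5)·2 = 3/5.
Expected payoff of Mid: (2/5)·6 + (1/5)·4 + (2/5)·3 = 22/5.
Expected payoff of High: (2/5)·0 + (1/5)·(-1) + (2/5)·(-1) = -3/5.
The largest is 22/5, so the kicker's best response is Mid.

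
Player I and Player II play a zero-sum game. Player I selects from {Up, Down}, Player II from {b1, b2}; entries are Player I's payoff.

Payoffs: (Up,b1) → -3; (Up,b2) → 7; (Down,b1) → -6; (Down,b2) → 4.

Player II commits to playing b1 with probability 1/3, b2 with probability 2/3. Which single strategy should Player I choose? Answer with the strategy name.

Up

Expected payoff of Up: (1/3)·(-3) + (2/3)·7 = 11/3.
Expected payoff of Down: (1/3)·(-6) + (2/3)·4 = 2/3.
The largest is 11/3, so Player I's best response is Up.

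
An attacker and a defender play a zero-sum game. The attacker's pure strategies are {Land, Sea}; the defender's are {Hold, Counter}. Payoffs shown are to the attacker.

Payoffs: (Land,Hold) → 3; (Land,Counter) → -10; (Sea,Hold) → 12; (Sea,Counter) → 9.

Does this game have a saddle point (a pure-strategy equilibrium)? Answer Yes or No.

Yes

Row minima: Land → -10, Sea → 9; maximin = 9.
Column maxima: Hold → 12, Counter → 9; minimax = 9.
maximin = minimax = 9, so a saddle point exists.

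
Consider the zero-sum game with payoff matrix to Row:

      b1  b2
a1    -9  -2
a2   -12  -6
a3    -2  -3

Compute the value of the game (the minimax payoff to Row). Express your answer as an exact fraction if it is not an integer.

Row minima: a1 → -9, a2 → -12, a3 → -3; maximin = -3.
Column maxima: b1 → -2, b2 → -2; minimax = -2.
-3 ≠ -2, so there is no saddle point; optimal play is mixed.
a2 is strictly dominated by a1, so Row never plays it.
On the remaining 2×2 (a1, a3 vs b1, b2):
Let Row play a1 with probability p. Expected payoff against b1: (-9)p + (-2)(1−p) = −7p − 2; against b2: (-2)p + (-3)(1−p) = p − 3.
Setting these equal: −7p − 2 = p − 3 ⇒ −8p = -1 ⇒ p = 1/8, and the value is (-7)·(1/8) − 2 = -23/8.
For Column: with q = P(b1), equating a1's and a3's payoffs gives −7q − 2 = q − 3 ⇒ q = 1/8.

-23/8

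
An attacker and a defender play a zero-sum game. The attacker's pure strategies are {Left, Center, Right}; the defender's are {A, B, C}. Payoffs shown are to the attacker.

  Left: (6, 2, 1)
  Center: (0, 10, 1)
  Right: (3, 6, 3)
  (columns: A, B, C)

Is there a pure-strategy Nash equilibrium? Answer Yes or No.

Yes

Row minima: Left → 1, Center → 0, Right → 3; maximin = 3.
Column maxima: A → 6, B → 10, C → 3; minimax = 3.
maximin = minimax = 3, so a saddle point exists.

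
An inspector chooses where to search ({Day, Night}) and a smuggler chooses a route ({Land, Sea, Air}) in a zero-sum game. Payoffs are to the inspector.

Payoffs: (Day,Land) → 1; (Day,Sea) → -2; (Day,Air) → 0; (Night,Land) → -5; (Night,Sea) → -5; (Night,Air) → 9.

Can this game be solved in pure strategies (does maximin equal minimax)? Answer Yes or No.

Yes

Row minima: Day → -2, Night → -5; maximin = -2.
Column maxima: Land → 1, Sea → -2, Air → 9; minimax = -2.
maximin = minimax = -2, so a saddle point exists.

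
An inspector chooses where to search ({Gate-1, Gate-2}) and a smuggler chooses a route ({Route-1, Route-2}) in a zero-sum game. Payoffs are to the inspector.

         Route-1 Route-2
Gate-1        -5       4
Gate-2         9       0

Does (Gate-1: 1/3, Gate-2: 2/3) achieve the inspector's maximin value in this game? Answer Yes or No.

No

Against Route-1 this mix gives (1/3)·(-5) + (2/3)·9 = 13/3.
Against Route-2 this mix gives (1/3)·4 + (2/3)·0 = 4/3.
The smuggler will play Route-2, holding the inspector to 4/3. Shifting weight toward the row that does better against Route-2 would raise this floor (the equalizing mix achieves 2 against both Route-2 and Route-1), so the proposed strategy is not optimal.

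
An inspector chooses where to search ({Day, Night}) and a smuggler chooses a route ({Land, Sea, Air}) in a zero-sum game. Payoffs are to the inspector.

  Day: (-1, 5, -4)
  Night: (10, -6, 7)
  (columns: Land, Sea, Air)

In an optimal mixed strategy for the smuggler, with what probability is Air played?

1/2

Row minima: Day → -4, Night → -6; maximin = -4.
Column maxima: Land → 10, Sea → 5, Air → 7; minimax = 5.
-4 ≠ 5, so there is no saddle point; optimal play is mixed.
Land is strictly dominated by Air (it gives the inspector strictly more in every row), so the smuggler never plays it.
On the remaining 2×2 (Day, Night vs Sea, Air):
Let the inspector play Day with probability p. Expected payoff against Sea: 5p + (-6)(1−p) = 11p − 6; against Air: (-4)p + 7(1−p) = −11p + 7.
Setting these equal: 11p − 6 = −11p + 7 ⇒ 22p = 13 ⇒ p = 13/22, and the value is (11)·(13/22) − 6 = 1/2.
For the smuggler: with q = P(Sea), equating Day's and Night's payoffs gives 9q − 4 = −13q + 7 ⇒ q = 1/2.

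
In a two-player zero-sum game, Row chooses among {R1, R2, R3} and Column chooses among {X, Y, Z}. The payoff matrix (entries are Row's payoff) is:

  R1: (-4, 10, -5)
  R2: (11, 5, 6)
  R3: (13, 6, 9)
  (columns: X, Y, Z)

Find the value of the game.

Row minima: R1 → -5, R2 → 5, R3 → 6; maximin = 6.
Column maxima: X → 13, Y → 10, Z → 9; minimax = 9.
6 ≠ 9, so there is no saddle point; optimal play is mixed.
R2 is strictly dominated by R3, so Row never plays it.
X is strictly dominated by Z (it gives Row strictly more in every row), so Column never plays it.
On the remaining 2×2 (R1, R3 vs Y, Z):
Let Row play R1 with probability p. Expected payoff against Y: 10p + 6(1−p) = 4p + 6; against Z: (-5)p + 9(1−p) = −14p + 9.
Setting these equal: 4p + 6 = −14p + 9 ⇒ 18p = 3 ⇒ p = 1/6, and the value is (4)·(1/6) + 6 = 20/3.
For Column: with q = P(Y), equating R1's and R3's payoffs gives 15q − 5 = −3q + 9 ⇒ q = 7/9.

20/3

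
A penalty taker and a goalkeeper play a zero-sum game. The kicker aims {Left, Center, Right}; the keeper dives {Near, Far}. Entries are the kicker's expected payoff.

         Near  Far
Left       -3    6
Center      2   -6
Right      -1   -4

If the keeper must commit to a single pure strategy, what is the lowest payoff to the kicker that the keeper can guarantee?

Column maxima: Near → 2, Far → 6.
The smallest of these is 2.

2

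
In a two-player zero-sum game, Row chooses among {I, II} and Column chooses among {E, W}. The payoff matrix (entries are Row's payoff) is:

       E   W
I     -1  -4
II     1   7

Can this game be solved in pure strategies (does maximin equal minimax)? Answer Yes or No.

Row minima: I → -4, II → 1; maximin = 1.
Column maxima: E → 1, W → 7; minimax = 1.
maximin = minimax = 1, so a saddle point exists.

Yes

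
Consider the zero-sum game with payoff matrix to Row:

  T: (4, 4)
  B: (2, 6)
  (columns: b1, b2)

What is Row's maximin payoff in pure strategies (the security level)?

4

Row minima: T → 4, B → 2.
The best of these is 4.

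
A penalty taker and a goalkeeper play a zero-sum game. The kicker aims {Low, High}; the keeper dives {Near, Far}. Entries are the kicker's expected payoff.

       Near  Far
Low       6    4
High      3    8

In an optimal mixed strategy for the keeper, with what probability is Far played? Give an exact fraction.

Row minima: Low → 4, High → 3; maximin = 4.
Column maxima: Near → 6, Far → 8; minimax = 6.
4 ≠ 6, so there is no saddle point; optimal play is mixed.
Let the kicker play Low with probability p. Expected payoff against Near: 6p + 3(1−p) = 3p + 3; against Far: 4p + 8(1−p) = −4p + 8.
Setting these equal: 3p + 3 = −4p + 8 ⇒ 7p = 5 ⇒ p = 5/7, and the value is (3)·(5/7) + 3 = 36/7.
For the keeper: with q = P(Near), equating Low's and High's payoffs gives 2q + 4 = −5q + 8 ⇒ q = 4/7.

3/7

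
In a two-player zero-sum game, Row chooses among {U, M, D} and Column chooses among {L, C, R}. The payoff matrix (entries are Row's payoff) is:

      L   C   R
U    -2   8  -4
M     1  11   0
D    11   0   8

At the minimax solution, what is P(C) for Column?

8/19

Row minima: U → -4, M → 0, D → 0; maximin = 0.
Column maxima: L → 11, C → 11, R → 8; minimax = 8.
0 ≠ 8, so there is no saddle point; optimal play is mixed.
U is strictly dominated by M, so Row never plays it.
L is strictly dominated by R (it gives Row strictly more in every row), so Column never plays it.
On the remaining 2×2 (M, D vs C, R):
Let Row play M with probability p. Expected payoff against C: 11p + 0(1−p) = 11p; against R: 0p + 8(1−p) = −8p + 8.
Setting these equal: 11p = −8p + 8 ⇒ 19p = 8 ⇒ p = 8/19, and the value is (11)·(8/19) = 88/19.
For Column: with q = P(C), equating M's and D's payoffs gives 11q = −8q + 8 ⇒ q = 8/19.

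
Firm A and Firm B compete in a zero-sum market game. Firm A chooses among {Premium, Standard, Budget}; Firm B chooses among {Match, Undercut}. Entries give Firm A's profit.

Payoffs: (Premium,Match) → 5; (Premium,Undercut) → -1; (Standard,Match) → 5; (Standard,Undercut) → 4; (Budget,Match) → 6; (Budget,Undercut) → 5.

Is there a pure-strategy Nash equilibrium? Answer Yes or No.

Yes

Row minima: Premium → -1, Standard → 4, Budget → 5; maximin = 5.
Column maxima: Match → 6, Undercut → 5; minimax = 5.
maximin = minimax = 5, so a saddle point exists.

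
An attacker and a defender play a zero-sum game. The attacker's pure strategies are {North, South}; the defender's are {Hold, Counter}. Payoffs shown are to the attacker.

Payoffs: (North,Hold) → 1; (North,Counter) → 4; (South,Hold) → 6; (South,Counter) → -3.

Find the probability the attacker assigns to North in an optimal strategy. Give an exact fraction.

3/4

Row minima: North → 1, South → -3; maximin = 1.
Column maxima: Hold → 6, Counter → 4; minimax = 4.
1 ≠ 4, so there is no saddle point; optimal play is mixed.
Let the attacker play North with probability p. Expected payoff against Hold: 1p + 6(1−p) = −5p + 6; against Counter: 4p + (-3)(1−p) = 7p − 3.
Setting these equal: −5p + 6 = 7p − 3 ⇒ −12p = -9 ⇒ p = 3/4, and the value is (-5)·(3/4) + 6 = 9/4.
For the defender: with q = P(Hold), equating North's and South's payoffs gives −3q + 4 = 9q − 3 ⇒ q = 7/12.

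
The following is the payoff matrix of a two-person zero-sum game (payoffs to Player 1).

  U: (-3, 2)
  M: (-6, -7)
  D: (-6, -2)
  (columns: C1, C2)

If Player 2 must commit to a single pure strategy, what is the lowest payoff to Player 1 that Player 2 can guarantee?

Column maxima: C1 → -3, C2 → 2.
The smallest of these is -3.

-3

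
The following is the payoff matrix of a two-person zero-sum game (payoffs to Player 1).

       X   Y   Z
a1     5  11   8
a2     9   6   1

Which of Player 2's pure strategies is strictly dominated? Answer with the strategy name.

Z holds Player 1's payoff strictly below Y in every row: 8 < 11, 1 < 6.
So Y is strictly dominated for Player 2.

Y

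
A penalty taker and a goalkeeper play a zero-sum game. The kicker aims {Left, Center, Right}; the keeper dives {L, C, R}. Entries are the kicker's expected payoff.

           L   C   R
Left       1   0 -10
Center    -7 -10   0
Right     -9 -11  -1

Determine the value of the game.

Row minima: Left → -10, Center → -10, Right → -11; maximin = -10.
Column maxima: L → 1, C → 0, R → 0; minimax = 0.
-10 ≠ 0, so there is no saddle point; optimal play is mixed.
Right is strictly dominated by Center, so the kicker never plays it.
L is strictly dominated by C (it gives the kicker strictly more in every row), so the keeper never plays it.
On the remaining 2×2 (Left, Center vs C, R):
Let the kicker play Left with probability p. Expected payoff against C: 0p + (-10)(1−p) = 10p − 10; against R: (-10)p + 0(1−p) = −10p.
Setting these equal: 10p − 10 = −10p ⇒ 20p = 10 ⇒ p = 1/2, and the value is (10)·(1/2) − 10 = -5.
For the keeper: with q = P(C), equating Left's and Center's payoffs gives 10q − 10 = −10q ⇒ q = 1/2.

-5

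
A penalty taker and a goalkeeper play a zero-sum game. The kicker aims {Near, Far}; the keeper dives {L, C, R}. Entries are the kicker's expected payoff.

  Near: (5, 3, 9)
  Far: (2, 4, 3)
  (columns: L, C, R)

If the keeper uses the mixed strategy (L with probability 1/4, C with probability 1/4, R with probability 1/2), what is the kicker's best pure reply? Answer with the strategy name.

Near

Expected payoff of Near: (1/4)·5 + (1/4)·3 + (1/2)·9 = 13/2.
Expected payoff of Far: (1/4)·2 + (1/4)·4 + (1/2)·3 = 3.
The largest is 13/2, so the kicker's best response is Near.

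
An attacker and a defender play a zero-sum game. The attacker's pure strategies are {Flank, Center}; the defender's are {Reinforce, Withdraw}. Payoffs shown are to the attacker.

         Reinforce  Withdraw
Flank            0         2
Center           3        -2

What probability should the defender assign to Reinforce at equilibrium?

4/7

Row minima: Flank → 0, Center → -2; maximin = 0.
Column maxima: Reinforce → 3, Withdraw → 2; minimax = 2.
0 ≠ 2, so there is no saddle point; optimal play is mixed.
Let the attacker play Flank with probability p. Expected payoff against Reinforce: 0p + 3(1−p) = −3p + 3; against Withdraw: 2p + (-2)(1−p) = 4p − 2.
Setting these equal: −3p + 3 = 4p − 2 ⇒ −7p = -5 ⇒ p = 5/7, and the value is (-3)·(5/7) + 3 = 6/7.
For the defender: with q = P(Reinforce), equating Flank's and Center's payoffs gives −2q + 2 = 5q − 2 ⇒ q = 4/7.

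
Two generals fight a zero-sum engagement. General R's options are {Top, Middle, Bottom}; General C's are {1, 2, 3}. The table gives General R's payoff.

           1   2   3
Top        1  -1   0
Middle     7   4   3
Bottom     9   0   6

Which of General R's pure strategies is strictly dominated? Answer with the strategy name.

Middle gives a strictly higher payoff than Top against every column: 7 > 1, 4 > -1, 3 > 0.
So Top is strictly dominated and General R never plays it.

Top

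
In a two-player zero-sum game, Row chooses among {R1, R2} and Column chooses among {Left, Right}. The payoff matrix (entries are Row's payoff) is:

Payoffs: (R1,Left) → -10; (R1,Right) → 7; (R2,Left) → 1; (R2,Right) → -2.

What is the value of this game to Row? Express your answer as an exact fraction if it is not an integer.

Row minima: R1 → -10, R2 → -2; maximin = -2.
Column maxima: Left → 1, Right → 7; minimax = 1.
-2 ≠ 1, so there is no saddle point; optimal play is mixed.
Let Row play R1 with probability p. Expected payoff against Left: (-10)p + 1(1−p) = −11p + 1; against Right: 7p + (-2)(1−p) = 9p − 2.
Setting these equal: −11p + 1 = 9p − 2 ⇒ −20p = -3 ⇒ p = 3/20, and the value is (-11)·(3/20) + 1 = -13/20.
For Column: with q = P(Left), equating R1's and R2's payoffs gives −17q + 7 = 3q − 2 ⇒ q = 9/20.

-13/20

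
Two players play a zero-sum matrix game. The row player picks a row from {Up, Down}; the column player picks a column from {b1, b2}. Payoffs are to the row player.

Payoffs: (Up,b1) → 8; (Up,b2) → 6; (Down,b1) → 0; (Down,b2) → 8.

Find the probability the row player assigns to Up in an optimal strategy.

4/5

Row minima: Up → 6, Down → 0; maximin = 6.
Column maxima: b1 → 8, b2 → 8; minimax = 8.
6 ≠ 8, so there is no saddle point; optimal play is mixed.
Let the row player play Up with probability p. Expected payoff against b1: 8p + 0(1−p) = 8p; against b2: 6p + 8(1−p) = −2p + 8.
Setting these equal: 8p = −2p + 8 ⇒ 10p = 8 ⇒ p = 4/5, and the value is (8)·(4/5) = 32/5.
For the column player: with q = P(b1), equating Up's and Down's payoffs gives 2q + 6 = −8q + 8 ⇒ q = 1/5.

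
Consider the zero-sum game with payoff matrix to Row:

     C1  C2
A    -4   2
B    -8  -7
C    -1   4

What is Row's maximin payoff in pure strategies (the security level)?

-1

Row minima: A → -4, B → -8, C → -1.
The best of these is -1.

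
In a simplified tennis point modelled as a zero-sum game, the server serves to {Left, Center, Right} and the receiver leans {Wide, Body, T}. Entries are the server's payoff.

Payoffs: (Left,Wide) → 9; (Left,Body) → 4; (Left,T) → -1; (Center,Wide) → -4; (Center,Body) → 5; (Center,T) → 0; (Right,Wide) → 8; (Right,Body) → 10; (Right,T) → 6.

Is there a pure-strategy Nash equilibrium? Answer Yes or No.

Yes

Row minima: Left → -1, Center → -4, Right → 6; maximin = 6.
Column maxima: Wide → 9, Body → 10, T → 6; minimax = 6.
maximin = minimax = 6, so a saddle point exists.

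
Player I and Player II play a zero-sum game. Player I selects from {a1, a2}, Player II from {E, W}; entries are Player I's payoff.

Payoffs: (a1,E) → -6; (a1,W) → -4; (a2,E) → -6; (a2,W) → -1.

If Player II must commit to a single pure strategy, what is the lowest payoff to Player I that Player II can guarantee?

-6

Column maxima: E → -6, W → -1.
The smallest of these is -6.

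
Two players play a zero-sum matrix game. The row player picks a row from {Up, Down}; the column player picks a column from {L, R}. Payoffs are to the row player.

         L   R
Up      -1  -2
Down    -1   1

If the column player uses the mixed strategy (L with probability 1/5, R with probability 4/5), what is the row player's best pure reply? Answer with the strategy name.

Down

Expected payoff of Up: (1/5)·(-1) + (4/5)·(-2) = -9/5.
Expected payoff of Down: (1/5)·(-1) + (4/5)·1 = 3/5.
The largest is 3/5, so the row player's best response is Down.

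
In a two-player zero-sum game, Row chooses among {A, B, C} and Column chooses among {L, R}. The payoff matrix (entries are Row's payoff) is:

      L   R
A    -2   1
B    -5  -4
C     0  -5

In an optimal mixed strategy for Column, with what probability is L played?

Row minima: A → -2, B → -5, C → -5; maximin = -2.
Column maxima: L → 0, R → 1; minimax = 0.
-2 ≠ 0, so there is no saddle point; optimal play is mixed.
B is strictly dominated by A, so Row never plays it.
On the remaining 2×2 (A, C vs L, R):
Let Row play A with probability p. Expected payoff against L: (-2)p + 0(1−p) = −2p; against R: 1p + (-5)(1−p) = 6p − 5.
Setting these equal: −2p = 6p − 5 ⇒ −8p = -5 ⇒ p = 5/8, and the value is (-2)·(5/8) = -5/4.
For Column: with q = P(L), equating A's and C's payoffs gives −3q + 1 = 5q − 5 ⇒ q = 3/4.

3/4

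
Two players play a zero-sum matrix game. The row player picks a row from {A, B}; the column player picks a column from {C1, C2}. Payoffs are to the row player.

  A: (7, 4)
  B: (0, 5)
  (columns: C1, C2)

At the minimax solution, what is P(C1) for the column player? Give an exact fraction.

1/8

Row minima: A → 4, B → 0; maximin = 4.
Column maxima: C1 → 7, C2 → 5; minimax = 5.
4 ≠ 5, so there is no saddle point; optimal play is mixed.
Let the row player play A with probability p. Expected payoff against C1: 7p + 0(1−p) = 7p; against C2: 4p + 5(1−p) = −p + 5.
Setting these equal: 7p = −p + 5 ⇒ 8p = 5 ⇒ p = 5/8, and the value is (7)·(5/8) = 35/8.
For the column player: with q = P(C1), equating A's and B's payoffs gives 3q + 4 = −5q + 5 ⇒ q = 1/8.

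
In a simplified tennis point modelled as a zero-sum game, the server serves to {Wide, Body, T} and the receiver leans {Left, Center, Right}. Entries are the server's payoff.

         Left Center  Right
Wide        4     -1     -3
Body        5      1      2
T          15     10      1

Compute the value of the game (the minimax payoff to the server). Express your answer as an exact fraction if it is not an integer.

Row minima: Wide → -3, Body → 1, T → 1; maximin = 1.
Column maxima: Left → 15, Center → 10, Right → 2; minimax = 2.
1 ≠ 2, so there is no saddle point; optimal play is mixed.
Wide is strictly dominated by Body, so the server never plays it.
Left is strictly dominated by Center (it gives the server strictly more in every row), so the receiver never plays it.
On the remaining 2×2 (Body, T vs Center, Right):
Let the server play Body with probability p. Expected payoff against Center: 1p + 10(1−p) = −9p + 10; against Right: 2p + 1(1−p) = p + 1.
Setting these equal: −9p + 10 = p + 1 ⇒ −10p = -9 ⇒ p = 9/10, and the value is (-9)·(9/10) + 10 = 19/10.
For the receiver: with q = P(Center), equating Body's and T's payoffs gives −q + 2 = 9q + 1 ⇒ q = 1/10.

19/10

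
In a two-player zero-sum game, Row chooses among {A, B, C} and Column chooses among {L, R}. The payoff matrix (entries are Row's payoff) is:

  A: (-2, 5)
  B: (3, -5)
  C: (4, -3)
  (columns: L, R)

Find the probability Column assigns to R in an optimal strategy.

Row minima: A → -2, B → -5, C → -3; maximin = -2.
Column maxima: L → 4, R → 5; minimax = 4.
-2 ≠ 4, so there is no saddle point; optimal play is mixed.
B is strictly dominated by C, so Row never plays it.
On the remaining 2×2 (A, C vs L, R):
Let Row play A with probability p. Expected payoff against L: (-2)p + 4(1−p) = −6p + 4; against R: 5p + (-3)(1−p) = 8p − 3.
Setting these equal: −6p + 4 = 8p − 3 ⇒ −14p = -7 ⇒ p = 1/2, and the value is (-6)·(1/2) + 4 = 1.
For Column: with q = P(L), equating A's and C's payoffs gives −7q + 5 = 7q − 3 ⇒ q = 4/7.

3/7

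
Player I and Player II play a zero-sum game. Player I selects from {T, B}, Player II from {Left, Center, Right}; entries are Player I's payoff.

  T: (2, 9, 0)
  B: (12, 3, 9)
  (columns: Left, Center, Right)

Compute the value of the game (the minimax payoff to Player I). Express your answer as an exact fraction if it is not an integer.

Row minima: T → 0, B → 3; maximin = 3.
Column maxima: Left → 12, Center → 9, Right → 9; minimax = 9.
3 ≠ 9, so there is no saddle point; optimal play is mixed.
Left is strictly dominated by Right (it gives Player I strictly more in every row), so Player II never plays it.
On the remaining 2×2 (T, B vs Center, Right):
Let Player I play T with probability p. Expected payoff against Center: 9p + 3(1−p) = 6p + 3; against Right: 0p + 9(1−p) = −9p + 9.
Setting these equal: 6p + 3 = −9p + 9 ⇒ 15p = 6 ⇒ p = 2/5, and the value is (6)·(2/5) + 3 = 27/5.
For Player II: with q = P(Center), equating T's and B's payoffs gives 9q = −6q + 9 ⇒ q = 3/5.

27/5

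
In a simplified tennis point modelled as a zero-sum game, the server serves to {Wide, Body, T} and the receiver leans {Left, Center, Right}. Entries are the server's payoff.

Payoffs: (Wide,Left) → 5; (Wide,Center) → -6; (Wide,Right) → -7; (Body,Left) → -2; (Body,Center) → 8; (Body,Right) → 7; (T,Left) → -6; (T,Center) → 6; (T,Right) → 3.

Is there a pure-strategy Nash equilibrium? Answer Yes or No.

Row minima: Wide → -7, Body → -2, T → -6; maximin = -2.
Column maxima: Left → 5, Center → 8, Right → 7; minimax = 5.
-2 ≠ 5, so no pure-strategy equilibrium exists.

No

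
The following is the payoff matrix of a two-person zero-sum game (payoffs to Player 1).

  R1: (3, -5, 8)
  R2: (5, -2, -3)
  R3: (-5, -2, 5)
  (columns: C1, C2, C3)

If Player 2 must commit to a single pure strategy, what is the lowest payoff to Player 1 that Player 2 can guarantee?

Column maxima: C1 → 5, C2 → -2, C3 → 8.
The smallest of these is -2.

-2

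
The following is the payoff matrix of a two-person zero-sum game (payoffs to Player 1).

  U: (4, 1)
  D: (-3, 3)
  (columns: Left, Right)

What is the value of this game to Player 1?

Row minima: U → 1, D → -3; maximin = 1.
Column maxima: Left → 4, Right → 3; minimax = 3.
1 ≠ 3, so there is no saddle point; optimal play is mixed.
Let Player 1 play U with probability p. Expected payoff against Left: 4p + (-3)(1−p) = 7p − 3; against Right: 1p + 3(1−p) = −2p + 3.
Setting these equal: 7p − 3 = −2p + 3 ⇒ 9p = 6 ⇒ p = 2/3, and the value is (7)·(2/3) − 3 = 5/3.
For Player 2: with q = P(Left), equating U's and D's payoffs gives 3q + 1 = −6q + 3 ⇒ q = 2/9.

5/3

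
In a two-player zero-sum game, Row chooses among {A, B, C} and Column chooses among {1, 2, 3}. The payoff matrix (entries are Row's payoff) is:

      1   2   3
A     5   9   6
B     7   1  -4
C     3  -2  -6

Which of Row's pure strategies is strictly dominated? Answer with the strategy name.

C

A gives a strictly higher payoff than C against every column: 5 > 3, 9 > -2, 6 > -6.
So C is strictly dominated and Row never plays it.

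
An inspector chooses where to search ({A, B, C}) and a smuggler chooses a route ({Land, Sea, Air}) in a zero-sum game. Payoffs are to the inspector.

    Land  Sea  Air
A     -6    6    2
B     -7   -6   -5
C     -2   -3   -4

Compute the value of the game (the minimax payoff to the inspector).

-14/5

Row minima: A → -6, B → -7, C → -4; maximin = -4.
Column maxima: Land → -2, Sea → 6, Air → 2; minimax = -2.
-4 ≠ -2, so there is no saddle point; optimal play is mixed.
B is strictly dominated by A, so the inspector never plays it.
With B eliminated, Sea is strictly dominated by Air (it gives the inspector strictly more in every remaining row), so the smuggler never plays it.
On the remaining 2×2 (A, C vs Land, Air):
Let the inspector play A with probability p. Expected payoff against Land: (-6)p + (-2)(1−p) = −4p − 2; against Air: 2p + (-4)(1−p) = 6p − 4.
Setting these equal: −4p − 2 = 6p − 4 ⇒ −10p = -2 ⇒ p = 1/5, and the value is (-4)·(1/5) − 2 = -14/5.
For the smuggler: with q = P(Land), equating A's and C's payoffs gives −8q + 2 = 2q − 4 ⇒ q = 3/5.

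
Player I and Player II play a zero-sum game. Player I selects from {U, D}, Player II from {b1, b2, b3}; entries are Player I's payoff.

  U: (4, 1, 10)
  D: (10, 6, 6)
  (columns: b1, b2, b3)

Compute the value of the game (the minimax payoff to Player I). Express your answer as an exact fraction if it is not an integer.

6

Row minima: U → 1, D → 6; maximin = 6.
Column maxima: b1 → 10, b2 → 6, b3 → 10; minimax = 6.
Since maximin = minimax = 6, there is a saddle point and the value is 6.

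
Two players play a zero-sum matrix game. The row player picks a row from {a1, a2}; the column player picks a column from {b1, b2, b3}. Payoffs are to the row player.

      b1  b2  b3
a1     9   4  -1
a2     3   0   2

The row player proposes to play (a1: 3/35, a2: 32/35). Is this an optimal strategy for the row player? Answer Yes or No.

No

Against b1 this mix gives (3/35)·9 + (32/35)·3 = 123/35.
Against b2 this mix gives (3/35)·4 + (32/35)·0 = 12/35.
Against b3 this mix gives (3/35)·(-1) + (32/35)·2 = 61/35.
The column player will play b2, holding the row player to 12/35. Shifting weight toward the row that does better against b2 would raise this floor (the equalizing mix achieves 8/7 against both b2 and b3), so the proposed strategy is not optimal.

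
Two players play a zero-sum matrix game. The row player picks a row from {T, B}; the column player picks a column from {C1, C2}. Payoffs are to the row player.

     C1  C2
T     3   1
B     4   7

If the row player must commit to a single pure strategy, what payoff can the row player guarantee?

Row minima: T → 1, B → 4.
The best of these is 4.

4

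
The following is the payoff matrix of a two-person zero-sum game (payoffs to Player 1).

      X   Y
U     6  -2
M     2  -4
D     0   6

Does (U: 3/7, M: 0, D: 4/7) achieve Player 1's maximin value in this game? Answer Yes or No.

Against X this mix gives (3/7)·6 + (4/7)·0 = 18/7.
Against Y this mix gives (3/7)·(-2) + (4/7)·6 = 18/7.
All of Player 2's active replies (X, Y) yield 18/7, and no column does worse for Player 1. The mix makes Player 2 indifferent and guarantees 18/7, so it is optimal.

Yes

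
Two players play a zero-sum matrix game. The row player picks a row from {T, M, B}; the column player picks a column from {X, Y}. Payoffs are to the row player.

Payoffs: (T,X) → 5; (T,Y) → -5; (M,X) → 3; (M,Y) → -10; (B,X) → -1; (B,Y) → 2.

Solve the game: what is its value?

5/13

Row minima: T → -5, M → -10, B → -1; maximin = -1.
Column maxima: X → 5, Y → 2; minimax = 2.
-1 ≠ 2, so there is no saddle point; optimal play is mixed.
M is strictly dominated by T, so the row player never plays it.
On the remaining 2×2 (T, B vs X, Y):
Let the row player play T with probability p. Expected payoff against X: 5p + (-1)(1−p) = 6p − 1; against Y: (-5)p + 2(1−p) = −7p + 2.
Setting these equal: 6p − 1 = −7p + 2 ⇒ 13p = 3 ⇒ p = 3/13, and the value is (6)·(3/13) − 1 = 5/13.
For the column player: with q = P(X), equating T's and B's payoffs gives 10q − 5 = −3q + 2 ⇒ q = 7/13.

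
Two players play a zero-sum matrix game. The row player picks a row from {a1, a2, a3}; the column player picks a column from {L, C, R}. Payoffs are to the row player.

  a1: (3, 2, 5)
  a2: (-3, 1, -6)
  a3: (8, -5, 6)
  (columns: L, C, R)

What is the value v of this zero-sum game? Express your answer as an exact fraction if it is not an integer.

2

Row minima: a1 → 2, a2 → -6, a3 → -5; maximin = 2.
Column maxima: L → 8, C → 2, R → 6; minimax = 2.
Since maximin = minimax = 2, there is a saddle point and the value is 2.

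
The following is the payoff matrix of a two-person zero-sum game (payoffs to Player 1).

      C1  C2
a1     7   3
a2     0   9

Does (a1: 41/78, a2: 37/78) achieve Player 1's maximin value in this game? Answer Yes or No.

Against C1 this mix gives (41/78)·7 + (37/78)·0 = 287/78.
Against C2 this mix gives (41/78)·3 + (37/78)·9 = 76/13.
Player 2 will play C1, holding Player 1 to 287/78. Shifting weight toward the row that does better against C1 would raise this floor (the equalizing mix achieves 63/13 against both C1 and C2), so the proposed strategy is not optimal.

No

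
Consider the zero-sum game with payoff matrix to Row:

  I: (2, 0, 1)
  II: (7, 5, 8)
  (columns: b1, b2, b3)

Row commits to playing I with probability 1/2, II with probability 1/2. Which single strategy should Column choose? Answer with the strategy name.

If Column plays b1, Row's expected payoff is (1/2)·2 + (1/2)·7 = 9/2.
If Column plays b2, Row's expected payoff is (1/2)·0 + (1/2)·5 = 5/2.
If Column plays b3, Row's expected payoff is (1/2)·1 + (1/2)·8 = 9/2.
Column minimizes Row's payoff; the smallest is 5/2, so the best response is b2.

b2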